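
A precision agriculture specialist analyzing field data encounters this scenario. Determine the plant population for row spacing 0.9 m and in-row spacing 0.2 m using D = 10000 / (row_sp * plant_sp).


D = 10000 / (row_sp * plant_sp)
  = 10000 / (0.9 * 0.2)
  = 10000 / 0.1800
  = 55555.56 plants/ha


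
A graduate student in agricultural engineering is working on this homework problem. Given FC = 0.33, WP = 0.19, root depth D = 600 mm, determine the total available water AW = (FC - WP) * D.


AW = (FC - WP) * D
   = (0.33 - 0.19) * 600
   = 0.14 * 600
   = 84 mm


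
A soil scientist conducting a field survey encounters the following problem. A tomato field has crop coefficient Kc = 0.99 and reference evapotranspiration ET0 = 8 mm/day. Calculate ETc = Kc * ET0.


ETc = Kc * ET0
    = 0.99 * 8
    = 7.92 mm/day


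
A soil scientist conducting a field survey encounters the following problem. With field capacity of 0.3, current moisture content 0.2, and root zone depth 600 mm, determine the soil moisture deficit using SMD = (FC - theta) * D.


SMD = (FC - theta) * D
    = (0.3 - 0.2) * 600
    = 0.100 * 600
    = 60 mm


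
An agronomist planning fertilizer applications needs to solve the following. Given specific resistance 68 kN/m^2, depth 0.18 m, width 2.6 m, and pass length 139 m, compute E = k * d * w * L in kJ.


E = k * d * w * L
  = 68 * 0.18 * 2.6 * 139
  = 4423.54 kJ


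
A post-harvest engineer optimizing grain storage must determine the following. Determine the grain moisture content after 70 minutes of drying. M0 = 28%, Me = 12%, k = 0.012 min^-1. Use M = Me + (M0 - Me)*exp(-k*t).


M = Me + (M0 - Me) * e^(-k*t)
  = 12 + (28 - 12) * e^(-0.012*70)
  = 12 + 16 * e^(-0.840)
  = 12 + 16 * 0.43171
  = 12 + 6.9074
  = 18.91%


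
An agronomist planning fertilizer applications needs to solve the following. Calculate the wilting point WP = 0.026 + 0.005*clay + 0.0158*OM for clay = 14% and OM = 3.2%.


WP = 0.026 + 0.005*14 + 0.0158*3.2
   = 0.026 + 0.0700 + 0.0506
   = 0.1466


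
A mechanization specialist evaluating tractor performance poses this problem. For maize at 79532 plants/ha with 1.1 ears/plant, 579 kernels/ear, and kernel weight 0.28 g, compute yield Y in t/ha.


Y = density * ears * kernels * kw
  = 79532 * 1.1 * 579 * 0.28 g/ha
  = 14183100.62 g/ha
  = 14183.10 kg/ha = 14.18 t/ha


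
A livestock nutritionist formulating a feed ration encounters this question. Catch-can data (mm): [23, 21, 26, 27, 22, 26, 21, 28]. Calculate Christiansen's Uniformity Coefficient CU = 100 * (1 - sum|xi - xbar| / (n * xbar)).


xbar = 194 / 8 = 24.250
sum|xi - xbar| = 20
CU = 100 * (1 - 20 / (8 * 24.250))
   = 100 * (1 - 0.1031)
   = 89.69%


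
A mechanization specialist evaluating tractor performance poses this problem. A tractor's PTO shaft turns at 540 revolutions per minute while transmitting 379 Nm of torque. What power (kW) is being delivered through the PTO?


P = 2*pi*n*T / 60000
  = 2*pi * 540 * 379 / 60000
  = 1285916.70 / 60000
  = 21.43 kW


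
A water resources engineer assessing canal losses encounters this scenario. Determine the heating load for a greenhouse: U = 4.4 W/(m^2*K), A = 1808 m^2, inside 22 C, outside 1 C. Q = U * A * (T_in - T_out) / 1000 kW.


dT = 22 - (1) = 21 K
Q = U * A * dT
  = 4.4 * 1808 * 21
  = 167059.20 W = 167.06 kW


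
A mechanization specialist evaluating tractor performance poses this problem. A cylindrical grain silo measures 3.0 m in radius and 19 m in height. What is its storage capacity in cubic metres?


V = pi * r^2 * h
  = pi * 3.0^2 * 19
  = pi * 9 * 19
  = 537.21 m^3


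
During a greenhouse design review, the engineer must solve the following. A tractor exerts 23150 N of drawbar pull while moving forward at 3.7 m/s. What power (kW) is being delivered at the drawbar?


P = F * v / 1000
  = 23150 * 3.7 / 1000
  = 85655 / 1000
  = 85.66 kW


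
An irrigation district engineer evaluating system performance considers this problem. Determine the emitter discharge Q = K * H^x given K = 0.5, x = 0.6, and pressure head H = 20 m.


Q = K * H^x
  = 0.5 * 20^0.6
  = 0.5 * 6.0342
  = 3.02 L/h


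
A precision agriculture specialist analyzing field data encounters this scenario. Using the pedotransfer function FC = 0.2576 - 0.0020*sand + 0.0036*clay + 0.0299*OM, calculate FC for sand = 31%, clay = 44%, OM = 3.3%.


FC = 0.2576 - 0.0020*31 + 0.0036*44 + 0.0299*3.3
   = 0.2576 - 0.0620 + 0.1584 + 0.0987
   = 0.4527


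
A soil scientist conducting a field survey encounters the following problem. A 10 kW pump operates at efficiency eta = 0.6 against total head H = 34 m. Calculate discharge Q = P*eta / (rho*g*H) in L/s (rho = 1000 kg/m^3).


Q = (P * 1000 * eta) / (rho * g * H)
  = (10 * 1000 * 0.6) / (1000 * 9.81 * 34)
  = 6000 / 333540
  = 0.01799 m^3/s = 17.99 L/s


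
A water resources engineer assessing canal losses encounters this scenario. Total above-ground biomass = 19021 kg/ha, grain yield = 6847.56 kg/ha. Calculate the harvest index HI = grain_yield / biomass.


HI = grain_yield / biomass
   = 6847.56 / 19021
   = 0.36


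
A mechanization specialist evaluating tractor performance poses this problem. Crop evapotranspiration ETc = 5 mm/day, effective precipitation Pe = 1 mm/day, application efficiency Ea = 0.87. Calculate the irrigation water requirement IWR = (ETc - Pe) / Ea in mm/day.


IWR = (ETc - Pe) / Ea
    = (5 - 1) / 0.87
    = 4 / 0.87
    = 4.60 mm/day


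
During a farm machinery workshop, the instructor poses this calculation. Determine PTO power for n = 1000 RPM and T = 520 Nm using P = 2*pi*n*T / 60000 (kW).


P = 2*pi*n*T / 60000
  = 2*pi * 1000 * 520 / 60000
  = 3267256.36 / 60000
  = 54.45 kW


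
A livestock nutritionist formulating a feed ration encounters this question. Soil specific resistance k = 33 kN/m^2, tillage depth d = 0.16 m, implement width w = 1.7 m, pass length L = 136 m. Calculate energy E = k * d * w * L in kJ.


E = k * d * w * L
  = 33 * 0.16 * 1.7 * 136
  = 1220.74 kJ


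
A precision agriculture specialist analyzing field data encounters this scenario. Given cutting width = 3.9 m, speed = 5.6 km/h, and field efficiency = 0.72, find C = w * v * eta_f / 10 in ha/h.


C = w * v * eta_f / 10
  = 3.9 * 5.6 * 0.72 / 10
  = 15.72 / 10
  = 1.57 ha/h


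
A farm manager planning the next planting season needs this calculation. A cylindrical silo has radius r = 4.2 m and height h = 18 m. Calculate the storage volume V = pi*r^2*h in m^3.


V = pi * r^2 * h
  = pi * 4.2^2 * 18
  = pi * 17.64 * 18
  = 997.52 m^3


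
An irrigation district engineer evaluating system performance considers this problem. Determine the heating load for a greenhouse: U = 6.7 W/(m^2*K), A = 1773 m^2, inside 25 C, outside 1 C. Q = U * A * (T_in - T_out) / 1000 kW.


dT = 25 - (1) = 24 K
Q = U * A * dT
  = 6.7 * 1773 * 24
  = 285098.40 W = 285.10 kW


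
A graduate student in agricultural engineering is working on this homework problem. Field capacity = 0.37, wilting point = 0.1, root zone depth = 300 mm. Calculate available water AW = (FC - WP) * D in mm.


AW = (FC - WP) * D
   = (0.37 - 0.1) * 300
   = 0.27 * 300
   = 81 mm


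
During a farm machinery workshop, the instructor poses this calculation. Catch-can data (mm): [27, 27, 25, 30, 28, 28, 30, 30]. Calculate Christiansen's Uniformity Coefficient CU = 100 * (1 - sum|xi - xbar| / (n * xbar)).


xbar = 225 / 8 = 28.125
sum|xi - xbar| = 11.250
CU = 100 * (1 - 11.250 / (8 * 28.125))
   = 100 * (1 - 0.0500)
   = 95%


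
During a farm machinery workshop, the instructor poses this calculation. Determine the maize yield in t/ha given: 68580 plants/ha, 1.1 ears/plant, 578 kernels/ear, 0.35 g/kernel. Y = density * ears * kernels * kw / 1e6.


Y = density * ears * kernels * kw
  = 68580 * 1.1 * 578 * 0.35 g/ha
  = 15261107.40 g/ha
  = 15261.11 kg/ha = 15.26 t/ha


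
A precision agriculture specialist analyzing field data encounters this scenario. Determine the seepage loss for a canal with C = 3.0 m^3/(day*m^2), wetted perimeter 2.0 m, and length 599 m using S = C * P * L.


S = C * P * L
  = 3.0 * 2.0 * 599
  = 3594 m^3/day


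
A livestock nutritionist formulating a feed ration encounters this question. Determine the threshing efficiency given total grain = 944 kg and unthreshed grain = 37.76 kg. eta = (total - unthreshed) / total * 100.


eta = (total - unthreshed) / total * 100
    = (944 - 37.76) / 944 * 100
    = 906.24 / 944 * 100
    = 96%


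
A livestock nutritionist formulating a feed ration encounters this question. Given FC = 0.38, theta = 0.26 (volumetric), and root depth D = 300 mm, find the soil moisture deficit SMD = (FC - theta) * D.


SMD = (FC - theta) * D
    = (0.38 - 0.26) * 300
    = 0.120 * 300
    = 36 mm


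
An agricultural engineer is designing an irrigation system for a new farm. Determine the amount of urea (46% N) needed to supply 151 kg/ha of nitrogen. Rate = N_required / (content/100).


Rate = N_required / (N_content / 100)
     = 151 / (46 / 100)
     = 151 / 0.46
     = 328.26 kg/ha


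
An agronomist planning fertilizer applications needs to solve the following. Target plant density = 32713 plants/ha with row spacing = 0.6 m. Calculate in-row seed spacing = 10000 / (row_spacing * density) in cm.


spacing = 10000 / (row_sp * density)
        = 10000 / (0.6 * 32713)
        = 10000 / 19627.80
        = 0.50948 m = 50.95 cm


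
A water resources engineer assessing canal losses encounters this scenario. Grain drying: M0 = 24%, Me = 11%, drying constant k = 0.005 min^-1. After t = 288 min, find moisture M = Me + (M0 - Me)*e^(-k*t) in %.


M = Me + (M0 - Me) * e^(-k*t)
  = 11 + (24 - 11) * e^(-0.005*288)
  = 11 + 13 * e^(-1.440)
  = 11 + 13 * 0.23693
  = 11 + 3.0801
  = 14.08%


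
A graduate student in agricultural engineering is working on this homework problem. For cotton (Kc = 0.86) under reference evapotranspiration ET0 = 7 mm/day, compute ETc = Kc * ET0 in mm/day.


ETc = Kc * ET0
    = 0.86 * 7
    = 6.02 mm/day


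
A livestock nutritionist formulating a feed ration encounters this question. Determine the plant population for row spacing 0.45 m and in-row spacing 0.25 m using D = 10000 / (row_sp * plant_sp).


D = 10000 / (row_sp * plant_sp)
  = 10000 / (0.45 * 0.25)
  = 10000 / 0.1125
  = 88888.89 plants/ha


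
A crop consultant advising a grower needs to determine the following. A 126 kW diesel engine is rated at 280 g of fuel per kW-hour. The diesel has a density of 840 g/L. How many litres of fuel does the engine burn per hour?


FC = P * BSFC / rho_fuel
   = 126 * 280 / 840
   = 35280 / 840
   = 42 L/h


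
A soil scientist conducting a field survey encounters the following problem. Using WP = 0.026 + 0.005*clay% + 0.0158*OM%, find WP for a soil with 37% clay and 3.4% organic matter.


WP = 0.026 + 0.005*37 + 0.0158*3.4
   = 0.026 + 0.1850 + 0.0537
   = 0.2647


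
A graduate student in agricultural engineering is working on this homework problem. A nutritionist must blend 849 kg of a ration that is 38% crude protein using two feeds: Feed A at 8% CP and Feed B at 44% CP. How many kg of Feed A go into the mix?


parts_A = CP_b - target = 44 - 38 = 6
parts_B = target - CP_a = 38 - 8 = 30
total_parts = 6 + 30 = 36
Feed A = 849 * 6 / 36 = 141.50 kg
Feed B = 849 * 30 / 36 = 707.50 kg

141.50 kg


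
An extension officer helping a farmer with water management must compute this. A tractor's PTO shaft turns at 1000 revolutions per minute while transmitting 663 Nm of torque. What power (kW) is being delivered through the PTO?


P = 2*pi*n*T / 60000
  = 2*pi * 1000 * 663 / 60000
  = 4165751.86 / 60000
  = 69.43 kW


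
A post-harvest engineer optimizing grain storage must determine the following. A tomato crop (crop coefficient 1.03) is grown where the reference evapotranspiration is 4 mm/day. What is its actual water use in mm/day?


ETc = Kc * ET0
    = 1.03 * 4
    = 4.12 mm/day


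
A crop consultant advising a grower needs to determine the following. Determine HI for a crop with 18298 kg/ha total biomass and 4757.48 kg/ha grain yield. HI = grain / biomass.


HI = grain_yield / biomass
   = 4757.48 / 18298
   = 0.26


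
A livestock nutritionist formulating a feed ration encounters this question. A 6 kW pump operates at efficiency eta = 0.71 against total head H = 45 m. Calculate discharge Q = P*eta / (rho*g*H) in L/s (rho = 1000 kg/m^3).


Q = (P * 1000 * eta) / (rho * g * H)
  = (6 * 1000 * 0.71) / (1000 * 9.81 * 45)
  = 4260 / 441450
  = 0.00965 m^3/s = 9.65 L/s


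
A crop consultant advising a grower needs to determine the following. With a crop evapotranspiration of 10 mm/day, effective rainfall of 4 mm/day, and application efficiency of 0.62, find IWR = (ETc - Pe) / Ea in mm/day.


IWR = (ETc - Pe) / Ea
    = (10 - 4) / 0.62
    = 6 / 0.62
    = 9.68 mm/day


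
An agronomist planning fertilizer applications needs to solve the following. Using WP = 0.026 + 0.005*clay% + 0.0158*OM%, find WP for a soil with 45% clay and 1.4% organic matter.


WP = 0.026 + 0.005*45 + 0.0158*1.4
   = 0.026 + 0.2250 + 0.0221
   = 0.2731


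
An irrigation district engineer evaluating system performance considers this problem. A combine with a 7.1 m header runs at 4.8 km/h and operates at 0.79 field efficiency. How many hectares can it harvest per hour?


C = w * v * eta_f / 10
  = 7.1 * 4.8 * 0.79 / 10
  = 26.92 / 10
  = 2.69 ha/h


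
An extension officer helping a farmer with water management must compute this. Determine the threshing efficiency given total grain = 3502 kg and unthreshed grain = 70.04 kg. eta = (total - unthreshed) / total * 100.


eta = (total - unthreshed) / total * 100
    = (3502 - 70.04) / 3502 * 100
    = 3431.96 / 3502 * 100
    = 98%


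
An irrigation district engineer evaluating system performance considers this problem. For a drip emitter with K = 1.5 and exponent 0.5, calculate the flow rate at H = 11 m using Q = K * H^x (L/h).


Q = K * H^x
  = 1.5 * 11^0.5
  = 1.5 * 3.3166
  = 4.97 L/h


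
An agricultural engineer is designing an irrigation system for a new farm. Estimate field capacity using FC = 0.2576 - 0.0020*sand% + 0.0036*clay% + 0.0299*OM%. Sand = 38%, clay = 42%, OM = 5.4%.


FC = 0.2576 - 0.0020*38 + 0.0036*42 + 0.0299*5.4
   = 0.2576 - 0.0760 + 0.1512 + 0.1615
   = 0.4943


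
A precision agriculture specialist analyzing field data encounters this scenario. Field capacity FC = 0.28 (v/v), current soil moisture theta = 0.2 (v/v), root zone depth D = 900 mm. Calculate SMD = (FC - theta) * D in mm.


SMD = (FC - theta) * D
    = (0.28 - 0.2) * 900
    = 0.080 * 900
    = 72 mm


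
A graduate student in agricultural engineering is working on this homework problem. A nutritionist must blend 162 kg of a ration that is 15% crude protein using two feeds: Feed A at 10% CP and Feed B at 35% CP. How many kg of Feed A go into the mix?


parts_A = CP_b - target = 35 - 15 = 20
parts_B = target - CP_a = 15 - 10 = 5
total_parts = 20 + 5 = 25
Feed A = 162 * 20 / 25 = 129.60 kg
Feed B = 162 * 5 / 25 = 32.40 kg

129.60 kg


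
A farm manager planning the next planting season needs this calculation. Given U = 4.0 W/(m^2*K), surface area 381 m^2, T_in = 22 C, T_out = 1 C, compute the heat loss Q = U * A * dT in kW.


dT = 22 - (1) = 21 K
Q = U * A * dT
  = 4.0 * 381 * 21
  = 32004 W = 32.00 kW


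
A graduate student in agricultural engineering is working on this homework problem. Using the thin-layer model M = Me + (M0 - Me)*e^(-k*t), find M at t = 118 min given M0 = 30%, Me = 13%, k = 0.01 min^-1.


M = Me + (M0 - Me) * e^(-k*t)
  = 13 + (30 - 13) * e^(-0.01*118)
  = 13 + 17 * e^(-1.180)
  = 13 + 17 * 0.30728
  = 13 + 5.2237
  = 18.22%


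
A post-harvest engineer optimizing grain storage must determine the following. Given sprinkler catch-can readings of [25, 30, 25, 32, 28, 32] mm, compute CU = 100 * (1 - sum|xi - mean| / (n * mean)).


xbar = 172 / 6 = 28.667
sum|xi - xbar| = 16
CU = 100 * (1 - 16 / (6 * 28.667))
   = 100 * (1 - 0.0930)
   = 90.70%


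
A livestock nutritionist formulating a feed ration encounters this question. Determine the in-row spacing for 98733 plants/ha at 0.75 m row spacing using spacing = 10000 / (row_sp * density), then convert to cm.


spacing = 10000 / (row_sp * density)
        = 10000 / (0.75 * 98733)
        = 10000 / 74049.75
        = 0.13504 m = 13.50 cm


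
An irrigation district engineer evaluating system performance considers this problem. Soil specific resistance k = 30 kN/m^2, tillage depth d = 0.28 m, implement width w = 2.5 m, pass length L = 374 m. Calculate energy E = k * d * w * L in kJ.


E = k * d * w * L
  = 30 * 0.28 * 2.5 * 374
  = 7854 kJ


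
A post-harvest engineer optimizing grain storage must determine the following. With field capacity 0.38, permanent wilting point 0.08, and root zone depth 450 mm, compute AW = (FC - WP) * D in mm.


AW = (FC - WP) * D
   = (0.38 - 0.08) * 450
   = 0.30 * 450
   = 135 mm


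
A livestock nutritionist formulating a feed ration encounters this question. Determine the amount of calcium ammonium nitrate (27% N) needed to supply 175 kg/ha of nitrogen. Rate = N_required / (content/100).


Rate = N_required / (N_content / 100)
     = 175 / (27 / 100)
     = 175 / 0.27
     = 648.15 kg/ha


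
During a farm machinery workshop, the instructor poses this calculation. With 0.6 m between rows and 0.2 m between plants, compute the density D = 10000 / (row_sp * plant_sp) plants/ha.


D = 10000 / (row_sp * plant_sp)
  = 10000 / (0.6 * 0.2)
  = 10000 / 0.1200
  = 83333.33 plants/ha


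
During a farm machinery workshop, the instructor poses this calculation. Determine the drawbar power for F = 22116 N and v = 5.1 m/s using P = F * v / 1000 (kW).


P = F * v / 1000
  = 22116 * 5.1 / 1000
  = 112791.60 / 1000
  = 112.79 kW


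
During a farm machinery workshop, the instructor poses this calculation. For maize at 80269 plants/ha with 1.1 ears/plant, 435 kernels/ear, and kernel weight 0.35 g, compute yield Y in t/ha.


Y = density * ears * kernels * kw
  = 80269 * 1.1 * 435 * 0.35 g/ha
  = 13443050.78 g/ha
  = 13443.05 kg/ha = 13.44 t/ha


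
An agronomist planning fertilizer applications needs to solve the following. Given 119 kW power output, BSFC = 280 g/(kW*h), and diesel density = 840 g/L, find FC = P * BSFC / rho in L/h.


FC = P * BSFC / rho_fuel
   = 119 * 280 / 840
   = 33320 / 840
   = 39.67 L/h


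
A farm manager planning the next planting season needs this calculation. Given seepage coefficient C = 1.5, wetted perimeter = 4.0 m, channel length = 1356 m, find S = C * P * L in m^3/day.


S = C * P * L
  = 1.5 * 4.0 * 1356
  = 8136 m^3/day


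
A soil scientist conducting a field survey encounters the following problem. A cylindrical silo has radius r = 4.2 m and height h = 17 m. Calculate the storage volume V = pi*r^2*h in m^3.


V = pi * r^2 * h
  = pi * 4.2^2 * 17
  = pi * 17.64 * 17
  = 942.10 m^3


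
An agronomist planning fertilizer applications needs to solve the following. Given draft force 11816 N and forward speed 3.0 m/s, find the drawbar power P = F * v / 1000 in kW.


P = F * v / 1000
  = 11816 * 3.0 / 1000
  = 35448 / 1000
  = 35.45 kW


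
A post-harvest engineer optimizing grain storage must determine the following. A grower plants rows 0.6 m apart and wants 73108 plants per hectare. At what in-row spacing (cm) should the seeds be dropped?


spacing = 10000 / (row_sp * density)
        = 10000 / (0.6 * 73108)
        = 10000 / 43864.80
        = 0.22797 m = 22.80 cm


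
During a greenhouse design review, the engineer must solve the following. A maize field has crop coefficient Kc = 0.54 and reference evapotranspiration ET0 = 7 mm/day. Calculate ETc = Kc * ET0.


ETc = Kc * ET0
    = 0.54 * 7
    = 3.78 mm/day


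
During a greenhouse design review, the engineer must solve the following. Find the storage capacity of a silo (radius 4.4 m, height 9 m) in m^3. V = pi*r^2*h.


V = pi * r^2 * h
  = pi * 4.4^2 * 9
  = pi * 19.36 * 9
  = 547.39 m^3


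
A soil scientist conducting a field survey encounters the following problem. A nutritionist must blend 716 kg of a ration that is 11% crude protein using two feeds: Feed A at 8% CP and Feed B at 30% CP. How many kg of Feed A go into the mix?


parts_A = CP_b - target = 30 - 11 = 19
parts_B = target - CP_a = 11 - 8 = 3
total_parts = 19 + 3 = 22
Feed A = 716 * 19 / 22 = 618.36 kg
Feed B = 716 * 3 / 22 = 97.64 kg

618.36 kg


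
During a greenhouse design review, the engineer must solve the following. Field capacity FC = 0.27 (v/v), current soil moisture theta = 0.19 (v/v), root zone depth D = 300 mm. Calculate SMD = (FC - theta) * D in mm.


SMD = (FC - theta) * D
    = (0.27 - 0.19) * 300
    = 0.080 * 300
    = 24 mm


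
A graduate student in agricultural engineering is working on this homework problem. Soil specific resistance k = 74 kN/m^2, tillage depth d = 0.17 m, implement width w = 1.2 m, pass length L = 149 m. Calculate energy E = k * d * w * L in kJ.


E = k * d * w * L
  = 74 * 0.17 * 1.2 * 149
  = 2249.30 kJ


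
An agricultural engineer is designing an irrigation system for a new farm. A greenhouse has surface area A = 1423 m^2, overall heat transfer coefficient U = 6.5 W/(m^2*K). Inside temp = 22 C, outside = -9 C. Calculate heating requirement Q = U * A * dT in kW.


dT = 22 - (-9) = 31 K
Q = U * A * dT
  = 6.5 * 1423 * 31
  = 286734.50 W = 286.73 kW


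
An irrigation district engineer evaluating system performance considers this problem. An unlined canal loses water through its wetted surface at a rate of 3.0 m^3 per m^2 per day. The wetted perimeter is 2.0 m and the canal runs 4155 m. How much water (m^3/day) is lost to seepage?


S = C * P * L
  = 3.0 * 2.0 * 4155
  = 24930 m^3/day


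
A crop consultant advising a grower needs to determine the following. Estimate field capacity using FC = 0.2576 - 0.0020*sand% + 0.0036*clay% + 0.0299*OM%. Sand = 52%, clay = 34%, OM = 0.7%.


FC = 0.2576 - 0.0020*52 + 0.0036*34 + 0.0299*0.7
   = 0.2576 - 0.1040 + 0.1224 + 0.0209
   = 0.2969


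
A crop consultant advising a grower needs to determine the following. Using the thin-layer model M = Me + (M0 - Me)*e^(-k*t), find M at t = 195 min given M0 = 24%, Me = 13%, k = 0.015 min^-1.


M = Me + (M0 - Me) * e^(-k*t)
  = 13 + (24 - 13) * e^(-0.015*195)
  = 13 + 11 * e^(-2.925)
  = 13 + 11 * 0.05366
  = 13 + 0.5903
  = 13.59%


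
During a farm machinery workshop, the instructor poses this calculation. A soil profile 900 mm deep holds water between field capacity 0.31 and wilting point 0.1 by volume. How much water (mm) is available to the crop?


AW = (FC - WP) * D
   = (0.31 - 0.1) * 900
   = 0.21 * 900
   = 189 mm


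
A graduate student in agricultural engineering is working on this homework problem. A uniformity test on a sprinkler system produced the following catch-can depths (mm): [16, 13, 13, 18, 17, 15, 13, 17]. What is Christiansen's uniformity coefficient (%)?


xbar = 122 / 8 = 15.250
sum|xi - xbar| = 14
CU = 100 * (1 - 14 / (8 * 15.250))
   = 100 * (1 - 0.1148)
   = 88.52%


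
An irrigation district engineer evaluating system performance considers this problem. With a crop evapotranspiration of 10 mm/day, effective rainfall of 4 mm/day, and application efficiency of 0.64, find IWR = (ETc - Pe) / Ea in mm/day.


IWR = (ETc - Pe) / Ea
    = (10 - 4) / 0.64
    = 6 / 0.64
    = 9.38 mm/day


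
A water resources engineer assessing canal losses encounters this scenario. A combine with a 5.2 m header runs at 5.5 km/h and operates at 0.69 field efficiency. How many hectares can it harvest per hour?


C = w * v * eta_f / 10
  = 5.2 * 5.5 * 0.69 / 10
  = 19.73 / 10
  = 1.97 ha/h


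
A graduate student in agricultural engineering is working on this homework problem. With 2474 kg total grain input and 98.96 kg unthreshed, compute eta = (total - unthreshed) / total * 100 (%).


eta = (total - unthreshed) / total * 100
    = (2474 - 98.96) / 2474 * 100
    = 2375.04 / 2474 * 100
    = 96%


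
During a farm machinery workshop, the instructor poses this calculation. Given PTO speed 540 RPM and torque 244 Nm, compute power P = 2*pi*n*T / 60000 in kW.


P = 2*pi*n*T / 60000
  = 2*pi * 540 * 244 / 60000
  = 827872.50 / 60000
  = 13.80 kW


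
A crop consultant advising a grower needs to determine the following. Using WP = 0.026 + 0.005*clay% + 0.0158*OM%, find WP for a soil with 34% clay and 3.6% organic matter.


WP = 0.026 + 0.005*34 + 0.0158*3.6
   = 0.026 + 0.1700 + 0.0569
   = 0.2529


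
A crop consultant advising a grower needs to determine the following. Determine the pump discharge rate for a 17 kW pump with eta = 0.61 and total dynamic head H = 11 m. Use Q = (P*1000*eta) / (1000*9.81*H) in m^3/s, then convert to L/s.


Q = (P * 1000 * eta) / (rho * g * H)
  = (17 * 1000 * 0.61) / (1000 * 9.81 * 11)
  = 10370 / 107910
  = 0.09610 m^3/s = 96.10 L/s


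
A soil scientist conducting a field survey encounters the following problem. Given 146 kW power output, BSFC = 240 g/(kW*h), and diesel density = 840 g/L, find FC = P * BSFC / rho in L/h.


FC = P * BSFC / rho_fuel
   = 146 * 240 / 840
   = 35040 / 840
   = 41.71 L/h


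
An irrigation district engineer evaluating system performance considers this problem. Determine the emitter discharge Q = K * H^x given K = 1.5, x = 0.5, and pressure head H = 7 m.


Q = K * H^x
  = 1.5 * 7^0.5
  = 1.5 * 2.6458
  = 3.97 L/h


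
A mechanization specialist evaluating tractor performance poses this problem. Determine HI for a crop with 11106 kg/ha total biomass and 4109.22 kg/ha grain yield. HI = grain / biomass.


HI = grain_yield / biomass
   = 4109.22 / 11106
   = 0.37


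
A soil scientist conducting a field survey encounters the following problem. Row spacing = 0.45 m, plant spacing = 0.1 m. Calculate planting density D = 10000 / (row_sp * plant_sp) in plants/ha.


D = 10000 / (row_sp * plant_sp)
  = 10000 / (0.45 * 0.1)
  = 10000 / 0.0450
  = 222222.22 plants/ha


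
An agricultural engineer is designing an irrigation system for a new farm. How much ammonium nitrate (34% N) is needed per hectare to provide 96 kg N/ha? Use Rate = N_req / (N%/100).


Rate = N_required / (N_content / 100)
     = 96 / (34 / 100)
     = 96 / 0.34
     = 282.35 kg/ha


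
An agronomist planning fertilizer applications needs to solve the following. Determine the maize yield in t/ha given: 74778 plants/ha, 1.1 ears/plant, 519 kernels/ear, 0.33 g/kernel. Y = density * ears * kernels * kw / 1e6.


Y = density * ears * kernels * kw
  = 74778 * 1.1 * 519 * 0.33 g/ha
  = 14087950.87 g/ha
  = 14087.95 kg/ha = 14.09 t/ha


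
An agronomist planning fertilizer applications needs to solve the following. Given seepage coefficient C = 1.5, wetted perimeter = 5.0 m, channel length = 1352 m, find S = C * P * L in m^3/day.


S = C * P * L
  = 1.5 * 5.0 * 1352
  = 10140 m^3/day


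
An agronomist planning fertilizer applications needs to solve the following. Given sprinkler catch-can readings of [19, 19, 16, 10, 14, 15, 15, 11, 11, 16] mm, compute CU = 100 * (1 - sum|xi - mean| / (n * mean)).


xbar = 146 / 10 = 14.600
sum|xi - xbar| = 24.800
CU = 100 * (1 - 24.800 / (10 * 14.600))
   = 100 * (1 - 0.1699)
   = 83.01%


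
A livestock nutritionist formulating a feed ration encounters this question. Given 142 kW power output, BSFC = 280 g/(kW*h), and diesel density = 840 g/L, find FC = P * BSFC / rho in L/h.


FC = P * BSFC / rho_fuel
   = 142 * 280 / 840
   = 39760 / 840
   = 47.33 L/h


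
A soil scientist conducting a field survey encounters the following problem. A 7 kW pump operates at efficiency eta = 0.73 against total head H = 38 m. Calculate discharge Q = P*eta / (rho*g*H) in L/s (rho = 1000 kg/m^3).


Q = (P * 1000 * eta) / (rho * g * H)
  = (7 * 1000 * 0.73) / (1000 * 9.81 * 38)
  = 5110 / 372780
  = 0.01371 m^3/s = 13.71 L/s


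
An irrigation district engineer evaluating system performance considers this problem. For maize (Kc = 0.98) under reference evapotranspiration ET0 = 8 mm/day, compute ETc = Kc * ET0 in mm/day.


ETc = Kc * ET0
    = 0.98 * 8
    = 7.84 mm/day


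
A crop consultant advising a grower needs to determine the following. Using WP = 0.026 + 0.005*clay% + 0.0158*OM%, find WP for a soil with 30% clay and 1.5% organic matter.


WP = 0.026 + 0.005*30 + 0.0158*1.5
   = 0.026 + 0.1500 + 0.0237
   = 0.1997


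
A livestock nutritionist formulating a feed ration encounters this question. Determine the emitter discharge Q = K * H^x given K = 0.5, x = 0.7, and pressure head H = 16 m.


Q = K * H^x
  = 0.5 * 16^0.7
  = 0.5 * 6.9644
  = 3.48 L/h


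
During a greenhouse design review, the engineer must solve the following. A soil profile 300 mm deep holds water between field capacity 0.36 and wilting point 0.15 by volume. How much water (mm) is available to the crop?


AW = (FC - WP) * D
   = (0.36 - 0.15) * 300
   = 0.21 * 300
   = 63 mm


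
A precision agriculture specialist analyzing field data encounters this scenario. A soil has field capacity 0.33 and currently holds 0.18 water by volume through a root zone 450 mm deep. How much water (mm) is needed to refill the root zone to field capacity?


SMD = (FC - theta) * D
    = (0.33 - 0.18) * 450
    = 0.150 * 450
    = 67.50 mm


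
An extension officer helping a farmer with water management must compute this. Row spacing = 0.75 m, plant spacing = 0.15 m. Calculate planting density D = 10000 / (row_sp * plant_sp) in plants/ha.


D = 10000 / (row_sp * plant_sp)
  = 10000 / (0.75 * 0.15)
  = 10000 / 0.1125
  = 88888.89 plants/ha


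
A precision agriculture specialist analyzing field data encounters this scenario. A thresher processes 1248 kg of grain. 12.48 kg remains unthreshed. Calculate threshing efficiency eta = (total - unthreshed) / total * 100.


eta = (total - unthreshed) / total * 100
    = (1248 - 12.48) / 1248 * 100
    = 1235.52 / 1248 * 100
    = 99%


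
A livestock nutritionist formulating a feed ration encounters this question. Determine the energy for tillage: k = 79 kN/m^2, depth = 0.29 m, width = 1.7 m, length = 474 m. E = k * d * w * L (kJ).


E = k * d * w * L
  = 79 * 0.29 * 1.7 * 474
  = 18460.88 kJ


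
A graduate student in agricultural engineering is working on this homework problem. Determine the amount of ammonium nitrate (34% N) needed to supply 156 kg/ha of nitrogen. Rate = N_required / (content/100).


Rate = N_required / (N_content / 100)
     = 156 / (34 / 100)
     = 156 / 0.34
     = 458.82 kg/ha


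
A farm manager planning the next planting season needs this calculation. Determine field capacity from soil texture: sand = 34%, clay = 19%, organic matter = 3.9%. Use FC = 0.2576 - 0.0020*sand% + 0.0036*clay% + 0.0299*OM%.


FC = 0.2576 - 0.0020*34 + 0.0036*19 + 0.0299*3.9
   = 0.2576 - 0.0680 + 0.0684 + 0.1166
   = 0.3746


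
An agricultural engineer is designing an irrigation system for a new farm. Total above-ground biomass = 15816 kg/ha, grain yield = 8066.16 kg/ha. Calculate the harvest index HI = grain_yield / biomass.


HI = grain_yield / biomass
   = 8066.16 / 15816
   = 0.51


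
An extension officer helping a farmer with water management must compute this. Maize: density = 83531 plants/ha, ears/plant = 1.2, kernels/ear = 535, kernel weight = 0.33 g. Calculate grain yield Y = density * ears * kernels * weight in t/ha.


Y = density * ears * kernels * kw
  = 83531 * 1.2 * 535 * 0.33 g/ha
  = 17696877.66 g/ha
  = 17696.88 kg/ha = 17.70 t/ha


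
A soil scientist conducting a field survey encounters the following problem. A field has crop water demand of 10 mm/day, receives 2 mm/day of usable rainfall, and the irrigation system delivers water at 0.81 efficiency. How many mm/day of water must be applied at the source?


IWR = (ETc - Pe) / Ea
    = (10 - 2) / 0.81
    = 8 / 0.81
    = 9.88 mm/day


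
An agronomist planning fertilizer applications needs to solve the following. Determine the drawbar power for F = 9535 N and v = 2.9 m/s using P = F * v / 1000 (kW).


P = F * v / 1000
  = 9535 * 2.9 / 1000
  = 27651.50 / 1000
  = 27.65 kW


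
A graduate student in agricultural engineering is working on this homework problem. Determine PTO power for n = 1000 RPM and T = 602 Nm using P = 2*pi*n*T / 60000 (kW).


P = 2*pi*n*T / 60000
  = 2*pi * 1000 * 602 / 60000
  = 3782477.55 / 60000
  = 63.04 kW


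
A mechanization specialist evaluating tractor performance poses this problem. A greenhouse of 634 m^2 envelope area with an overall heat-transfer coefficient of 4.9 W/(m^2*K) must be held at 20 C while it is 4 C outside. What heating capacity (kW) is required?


dT = 20 - (4) = 16 K
Q = U * A * dT
  = 4.9 * 634 * 16
  = 49705.60 W = 49.71 kW


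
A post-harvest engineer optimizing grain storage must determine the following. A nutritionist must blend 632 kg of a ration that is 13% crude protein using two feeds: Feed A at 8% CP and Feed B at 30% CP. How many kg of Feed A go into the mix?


parts_A = CP_b - target = 30 - 13 = 17
parts_B = target - CP_a = 13 - 8 = 5
total_parts = 17 + 5 = 22
Feed A = 632 * 17 / 22 = 488.36 kg
Feed B = 632 * 5 / 22 = 143.64 kg

488.36 kg


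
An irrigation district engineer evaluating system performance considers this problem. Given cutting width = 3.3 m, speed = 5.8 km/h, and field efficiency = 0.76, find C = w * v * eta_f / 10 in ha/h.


C = w * v * eta_f / 10
  = 3.3 * 5.8 * 0.76 / 10
  = 14.55 / 10
  = 1.45 ha/h


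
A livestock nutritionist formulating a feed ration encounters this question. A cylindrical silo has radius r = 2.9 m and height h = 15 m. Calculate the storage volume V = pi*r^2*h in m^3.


V = pi * r^2 * h
  = pi * 2.9^2 * 15
  = pi * 8.41 * 15
  = 396.31 m^3


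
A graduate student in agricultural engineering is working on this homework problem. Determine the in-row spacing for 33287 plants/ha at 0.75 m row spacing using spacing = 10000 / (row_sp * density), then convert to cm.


spacing = 10000 / (row_sp * density)
        = 10000 / (0.75 * 33287)
        = 10000 / 24965.25
        = 0.40056 m = 40.06 cm


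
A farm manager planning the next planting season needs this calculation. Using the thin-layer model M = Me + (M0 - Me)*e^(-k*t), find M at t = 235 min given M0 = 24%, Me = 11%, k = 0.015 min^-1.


M = Me + (M0 - Me) * e^(-k*t)
  = 11 + (24 - 11) * e^(-0.015*235)
  = 11 + 13 * e^(-3.525)
  = 11 + 13 * 0.02945
  = 11 + 0.3829
  = 11.38%


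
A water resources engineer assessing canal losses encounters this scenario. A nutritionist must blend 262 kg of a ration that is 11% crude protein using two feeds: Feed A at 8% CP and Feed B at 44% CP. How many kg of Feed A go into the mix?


parts_A = CP_b - target = 44 - 11 = 33
parts_B = target - CP_a = 11 - 8 = 3
total_parts = 33 + 3 = 36
Feed A = 262 * 33 / 36 = 240.17 kg
Feed B = 262 * 3 / 36 = 21.83 kg

240.17 kg


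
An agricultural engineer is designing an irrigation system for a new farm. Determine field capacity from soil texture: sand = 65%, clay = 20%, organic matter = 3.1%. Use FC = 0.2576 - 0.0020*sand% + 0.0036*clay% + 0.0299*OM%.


FC = 0.2576 - 0.0020*65 + 0.0036*20 + 0.0299*3.1
   = 0.2576 - 0.1300 + 0.0720 + 0.0927
   = 0.2923


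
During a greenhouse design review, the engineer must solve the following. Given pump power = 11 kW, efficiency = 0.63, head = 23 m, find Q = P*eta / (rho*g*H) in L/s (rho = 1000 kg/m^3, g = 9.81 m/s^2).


Q = (P * 1000 * eta) / (rho * g * H)
  = (11 * 1000 * 0.63) / (1000 * 9.81 * 23)
  = 6930 / 225630
  = 0.03071 m^3/s = 30.71 L/s


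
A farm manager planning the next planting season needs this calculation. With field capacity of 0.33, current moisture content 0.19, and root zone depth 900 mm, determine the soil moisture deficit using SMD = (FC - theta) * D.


SMD = (FC - theta) * D
    = (0.33 - 0.19) * 900
    = 0.140 * 900
    = 126 mm


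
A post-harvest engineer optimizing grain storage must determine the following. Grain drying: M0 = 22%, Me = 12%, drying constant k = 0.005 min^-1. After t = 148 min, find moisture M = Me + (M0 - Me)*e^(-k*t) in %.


M = Me + (M0 - Me) * e^(-k*t)
  = 12 + (22 - 12) * e^(-0.005*148)
  = 12 + 10 * e^(-0.740)
  = 12 + 10 * 0.47711
  = 12 + 4.7711
  = 16.77%


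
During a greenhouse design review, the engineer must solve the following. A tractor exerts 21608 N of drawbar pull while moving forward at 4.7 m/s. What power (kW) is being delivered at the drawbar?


P = F * v / 1000
  = 21608 * 4.7 / 1000
  = 101557.60 / 1000
  = 101.56 kW


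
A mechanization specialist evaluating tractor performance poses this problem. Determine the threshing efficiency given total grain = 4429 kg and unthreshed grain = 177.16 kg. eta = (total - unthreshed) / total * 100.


eta = (total - unthreshed) / total * 100
    = (4429 - 177.16) / 4429 * 100
    = 4251.84 / 4429 * 100
    = 96%


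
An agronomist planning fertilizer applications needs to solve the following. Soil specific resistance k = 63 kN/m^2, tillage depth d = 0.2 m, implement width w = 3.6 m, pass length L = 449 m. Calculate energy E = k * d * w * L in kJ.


E = k * d * w * L
  = 63 * 0.2 * 3.6 * 449
  = 20366.64 kJ


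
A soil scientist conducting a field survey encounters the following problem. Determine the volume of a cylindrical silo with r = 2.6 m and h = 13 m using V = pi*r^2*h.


V = pi * r^2 * h
  = pi * 2.6^2 * 13
  = pi * 6.76 * 13
  = 276.08 m^3


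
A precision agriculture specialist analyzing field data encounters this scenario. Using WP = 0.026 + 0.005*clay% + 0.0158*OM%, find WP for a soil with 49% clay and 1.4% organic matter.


WP = 0.026 + 0.005*49 + 0.0158*1.4
   = 0.026 + 0.2450 + 0.0221
   = 0.2931


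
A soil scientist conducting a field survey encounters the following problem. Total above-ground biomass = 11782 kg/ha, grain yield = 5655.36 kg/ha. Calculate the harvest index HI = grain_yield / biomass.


HI = grain_yield / biomass
   = 5655.36 / 11782
   = 0.48


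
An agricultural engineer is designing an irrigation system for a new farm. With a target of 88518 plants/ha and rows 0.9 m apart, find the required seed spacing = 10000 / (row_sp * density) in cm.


spacing = 10000 / (row_sp * density)
        = 10000 / (0.9 * 88518)
        = 10000 / 79666.20
        = 0.12552 m = 12.55 cm


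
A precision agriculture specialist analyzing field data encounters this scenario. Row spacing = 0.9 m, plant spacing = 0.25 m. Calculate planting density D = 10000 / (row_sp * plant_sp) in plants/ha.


D = 10000 / (row_sp * plant_sp)
  = 10000 / (0.9 * 0.25)
  = 10000 / 0.2250
  = 44444.44 plants/ha


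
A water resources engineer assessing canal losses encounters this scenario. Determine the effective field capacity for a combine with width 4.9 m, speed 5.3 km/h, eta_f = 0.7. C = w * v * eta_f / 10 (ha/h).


C = w * v * eta_f / 10
  = 4.9 * 5.3 * 0.7 / 10
  = 18.18 / 10
  = 1.82 ha/h


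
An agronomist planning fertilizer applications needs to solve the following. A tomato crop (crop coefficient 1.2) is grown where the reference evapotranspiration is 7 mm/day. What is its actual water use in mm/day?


ETc = Kc * ET0
    = 1.2 * 7
    = 8.40 mm/day


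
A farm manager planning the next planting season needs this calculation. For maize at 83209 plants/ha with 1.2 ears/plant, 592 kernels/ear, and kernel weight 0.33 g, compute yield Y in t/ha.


Y = density * ears * kernels * kw
  = 83209 * 1.2 * 592 * 0.33 g/ha
  = 19506852.29 g/ha
  = 19506.85 kg/ha = 19.51 t/ha


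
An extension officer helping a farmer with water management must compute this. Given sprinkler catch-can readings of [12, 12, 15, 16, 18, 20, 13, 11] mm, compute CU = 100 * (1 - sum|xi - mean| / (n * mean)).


xbar = 117 / 8 = 14.625
sum|xi - xbar| = 21
CU = 100 * (1 - 21 / (8 * 14.625))
   = 100 * (1 - 0.1795)
   = 82.05%
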